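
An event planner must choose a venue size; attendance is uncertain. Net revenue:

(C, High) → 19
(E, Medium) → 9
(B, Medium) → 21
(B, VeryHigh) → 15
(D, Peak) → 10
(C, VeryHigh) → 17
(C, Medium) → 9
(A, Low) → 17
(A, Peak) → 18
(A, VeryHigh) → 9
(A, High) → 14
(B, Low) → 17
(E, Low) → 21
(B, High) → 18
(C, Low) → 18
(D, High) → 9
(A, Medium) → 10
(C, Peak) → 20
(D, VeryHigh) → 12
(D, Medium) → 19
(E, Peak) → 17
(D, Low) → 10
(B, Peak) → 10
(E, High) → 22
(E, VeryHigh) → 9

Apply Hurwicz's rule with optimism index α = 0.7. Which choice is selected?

A: 0.7·18 + 0.3·9 = 15.3
B: 0.7·21 + 0.3·10 = 17.7
C: 0.7·20 + 0.3·9 = 16.7
D: 0.7·19 + 0.3·9 = 16
E: 0.7·22 + 0.3·9 = 18.1
Highest Hurwicz score = 18.1 → E.

E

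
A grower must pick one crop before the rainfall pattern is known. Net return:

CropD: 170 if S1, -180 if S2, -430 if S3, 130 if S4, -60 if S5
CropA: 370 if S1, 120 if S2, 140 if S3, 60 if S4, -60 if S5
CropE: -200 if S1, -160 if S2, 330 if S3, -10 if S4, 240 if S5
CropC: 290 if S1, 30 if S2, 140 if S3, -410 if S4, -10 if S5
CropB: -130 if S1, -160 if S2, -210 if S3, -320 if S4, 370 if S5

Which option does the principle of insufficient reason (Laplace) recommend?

Row averages: CropD=-74, CropA=126, CropE=40, CropC=8, CropB=-90
Highest average = 126 → CropA.

CropA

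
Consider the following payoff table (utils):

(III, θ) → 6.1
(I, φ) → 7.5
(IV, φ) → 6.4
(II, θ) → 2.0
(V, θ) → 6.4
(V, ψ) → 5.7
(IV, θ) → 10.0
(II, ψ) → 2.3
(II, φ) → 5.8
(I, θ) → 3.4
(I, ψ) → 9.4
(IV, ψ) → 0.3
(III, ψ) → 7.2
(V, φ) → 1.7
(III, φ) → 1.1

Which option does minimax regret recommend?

Column bests: θ=10.0, φ=7.5, ψ=9.4.
I regrets: 6.6, 0.0, 0.0 → max 6.6
II regrets: 8.0, 1.7, 7.1 → max 8.0
III regrets: 3.9, 6.4, 2.2 → max 6.4
IV regrets: 0.0, 1.1, 9.1 → max 9.1
V regrets: 3.6, 5.8, 3.7 → max 5.8
Smallest max regret = 5.8 → V.

V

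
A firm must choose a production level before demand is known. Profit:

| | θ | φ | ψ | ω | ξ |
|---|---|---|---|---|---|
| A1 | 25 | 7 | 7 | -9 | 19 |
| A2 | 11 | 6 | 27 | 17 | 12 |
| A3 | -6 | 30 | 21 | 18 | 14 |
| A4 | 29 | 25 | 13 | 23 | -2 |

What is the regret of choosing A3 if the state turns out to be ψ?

Best payoff under ψ is 27.
Regret = 27 − 21 = 6.

6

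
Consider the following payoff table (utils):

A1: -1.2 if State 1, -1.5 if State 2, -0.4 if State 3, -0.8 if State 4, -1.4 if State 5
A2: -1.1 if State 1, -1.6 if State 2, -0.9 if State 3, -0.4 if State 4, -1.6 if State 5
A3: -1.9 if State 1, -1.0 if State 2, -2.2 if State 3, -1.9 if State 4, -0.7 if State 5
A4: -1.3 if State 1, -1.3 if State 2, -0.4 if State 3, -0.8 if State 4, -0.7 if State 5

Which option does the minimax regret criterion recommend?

Column bests: State 1=-1.1, State 2=-1.0, State 3=-0.4, State 4=-0.4, State 5=-0.7.
A1 regrets: 0.1, 0.5, 0.0, 0.4, 0.7 → max 0.7
A2 regrets: 0.0, 0.6, 0.5, 0.0, 0.9 → max 0.9
A3 regrets: 0.8, 0.0, 1.8, 1.5, 0.0 → max 1.8
A4 regrets: 0.2, 0.3, 0.0, 0.4, 0.0 → max 0.4
Smallest max regret = 0.4 → A4.

A4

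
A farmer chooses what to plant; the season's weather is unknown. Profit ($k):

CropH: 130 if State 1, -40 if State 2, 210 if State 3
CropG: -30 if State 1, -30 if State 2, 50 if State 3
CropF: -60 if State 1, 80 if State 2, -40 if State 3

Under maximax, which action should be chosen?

Row maxima: CropH=210, CropG=50, CropF=80
Best best-case = 210 → CropH.

CropH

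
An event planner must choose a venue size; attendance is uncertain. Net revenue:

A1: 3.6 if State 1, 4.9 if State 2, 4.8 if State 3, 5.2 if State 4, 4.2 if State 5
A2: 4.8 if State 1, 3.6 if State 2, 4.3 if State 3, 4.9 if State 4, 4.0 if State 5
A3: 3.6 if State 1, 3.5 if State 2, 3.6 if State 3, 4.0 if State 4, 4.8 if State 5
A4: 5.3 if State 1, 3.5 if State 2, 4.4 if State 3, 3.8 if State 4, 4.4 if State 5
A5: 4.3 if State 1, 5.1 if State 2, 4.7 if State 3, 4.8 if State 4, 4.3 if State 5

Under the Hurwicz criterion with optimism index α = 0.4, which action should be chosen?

A1: 0.4·5.2 + 0.6·3.6 = 4.24
A2: 0.4·4.9 + 0.6·3.6 = 4.12
A3: 0.4·4.8 + 0.6·3.5 = 4.02
A4: 0.4·5.3 + 0.6·3.5 = 4.22
A5: 0.4·5.1 + 0.6·4.3 = 4.62
Highest Hurwicz score = 4.62 → A5.

A5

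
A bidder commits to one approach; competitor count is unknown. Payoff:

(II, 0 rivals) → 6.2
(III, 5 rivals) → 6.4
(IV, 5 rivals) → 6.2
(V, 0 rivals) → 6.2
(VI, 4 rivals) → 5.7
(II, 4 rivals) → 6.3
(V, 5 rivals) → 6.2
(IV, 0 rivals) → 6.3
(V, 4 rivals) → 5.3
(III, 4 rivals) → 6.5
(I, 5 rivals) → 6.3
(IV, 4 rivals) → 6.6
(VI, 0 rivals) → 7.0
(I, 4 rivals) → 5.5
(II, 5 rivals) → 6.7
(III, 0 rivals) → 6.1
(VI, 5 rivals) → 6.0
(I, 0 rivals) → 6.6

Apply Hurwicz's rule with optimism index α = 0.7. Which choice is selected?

I: 0.7·6.6 + 0.3·5.5 = 6.27
II: 0.7·6.7 + 0.3·6.2 = 6.55
III: 0.7·6.5 + 0.3·6.1 = 6.38
IV: 0.7·6.6 + 0.3·6.2 = 6.48
V: 0.7·6.2 + 0.3·5.3 = 5.93
VI: 0.7·7.0 + 0.3·5.7 = 6.61
Highest Hurwicz score = 6.61 → VI.

VI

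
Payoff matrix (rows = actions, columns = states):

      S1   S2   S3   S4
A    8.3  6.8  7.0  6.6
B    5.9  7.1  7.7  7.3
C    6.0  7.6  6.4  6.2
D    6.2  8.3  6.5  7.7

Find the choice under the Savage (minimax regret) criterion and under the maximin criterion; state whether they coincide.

minimax regret → A; maximin → A (agree)

Column bests: S1=8.3, S2=8.3, S3=7.7, S4=7.7.
A regrets: 0.0, 1.5, 0.7, 1.1 → max 1.5
B regrets: 2.4, 1.2, 0.0, 0.4 → max 2.4
C regrets: 2.3, 0.7, 1.3, 1.5 → max 2.3
D regrets: 2.1, 0.0, 1.2, 0.0 → max 2.1
Smallest max regret = 1.5 → A.
Row minima: A=6.6, B=5.9, C=6.0, D=6.2
Best worst-case = 6.6 → A.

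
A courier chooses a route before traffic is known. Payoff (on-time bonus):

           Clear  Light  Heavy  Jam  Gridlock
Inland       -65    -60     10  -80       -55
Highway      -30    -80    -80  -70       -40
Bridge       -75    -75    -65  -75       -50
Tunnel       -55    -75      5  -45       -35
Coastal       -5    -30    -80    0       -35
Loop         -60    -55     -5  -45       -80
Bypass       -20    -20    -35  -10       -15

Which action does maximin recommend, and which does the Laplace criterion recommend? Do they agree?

maximin → Bypass; laplace → Bypass (agree)

Row minima: Inland=-80, Highway=-80, Bridge=-75, Tunnel=-75, Coastal=-80, Loop=-80, Bypass=-35
Best worst-case = -35 → Bypass.
Row averages: Inland=-50, Highway=-60, Bridge=-68, Tunnel=-41, Coastal=-30, Loop=-49, Bypass=-20
Highest average = -20 → Bypass.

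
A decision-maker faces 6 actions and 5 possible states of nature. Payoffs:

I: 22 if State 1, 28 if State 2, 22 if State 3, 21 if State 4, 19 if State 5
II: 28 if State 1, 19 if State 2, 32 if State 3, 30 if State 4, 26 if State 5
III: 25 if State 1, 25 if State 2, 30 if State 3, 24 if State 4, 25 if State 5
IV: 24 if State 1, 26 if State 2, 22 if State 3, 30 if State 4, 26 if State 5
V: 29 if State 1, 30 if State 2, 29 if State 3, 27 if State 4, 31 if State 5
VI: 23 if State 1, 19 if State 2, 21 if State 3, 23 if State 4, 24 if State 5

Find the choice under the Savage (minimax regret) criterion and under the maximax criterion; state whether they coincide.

minimax regret → V; maximax → II (disagree)

Column bests: State 1=29, State 2=30, State 3=32, State 4=30, State 5=31.
I regrets: 7, 2, 10, 9, 12 → max 12
II regrets: 1, 11, 0, 0, 5 → max 11
III regrets: 4, 5, 2, 6, 6 → max 6
IV regrets: 5, 4, 10, 0, 5 → max 10
V regrets: 0, 0, 3, 3, 0 → max 3
VI regrets: 6, 11, 11, 7, 7 → max 11
Smallest max regret = 3 → V.
Row maxima: I=28, II=32, III=30, IV=30, V=31, VI=24
Best best-case = 32 → II.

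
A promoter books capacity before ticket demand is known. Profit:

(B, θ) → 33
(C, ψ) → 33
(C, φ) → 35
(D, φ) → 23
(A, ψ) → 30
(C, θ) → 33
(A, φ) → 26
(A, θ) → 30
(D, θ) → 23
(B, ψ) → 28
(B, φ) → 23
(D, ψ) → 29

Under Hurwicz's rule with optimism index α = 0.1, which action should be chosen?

C

A: 0.1·30 + 0.9·26 = 26.4
B: 0.1·33 + 0.9·23 = 24
C: 0.1·35 + 0.9·33 = 33.2
D: 0.1·29 + 0.9·23 = 23.6
Highest Hurwicz score = 33.2 → C.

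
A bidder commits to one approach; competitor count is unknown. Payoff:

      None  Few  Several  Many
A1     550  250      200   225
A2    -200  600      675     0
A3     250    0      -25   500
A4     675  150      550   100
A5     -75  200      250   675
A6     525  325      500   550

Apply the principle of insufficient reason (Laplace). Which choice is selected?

A6

Row averages: A1=306.25, A2=268.75, A3=181.25, A4=368.75, A5=262.5, A6=475
Highest average = 475 → A6.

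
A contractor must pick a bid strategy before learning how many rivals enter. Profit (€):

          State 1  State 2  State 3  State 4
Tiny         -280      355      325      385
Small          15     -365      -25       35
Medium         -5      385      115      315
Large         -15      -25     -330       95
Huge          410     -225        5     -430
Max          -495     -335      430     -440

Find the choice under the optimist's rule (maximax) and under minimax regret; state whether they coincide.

maximax → Max; minimax regret → Medium (disagree)

Row maxima: Tiny=385, Small=35, Medium=385, Large=95, Huge=410, Max=430
Best best-case = 430 → Max.
Column bests: State 1=410, State 2=385, State 3=430, State 4=385.
Tiny regrets: 690, 30, 105, 0 → max 690
Small regrets: 395, 750, 455, 350 → max 750
Medium regrets: 415, 0, 315, 70 → max 415
Large regrets: 425, 410, 760, 290 → max 760
Huge regrets: 0, 610, 425, 815 → max 815
Max regrets: 905, 720, 0, 825 → max 905
Smallest max regret = 415 → Medium.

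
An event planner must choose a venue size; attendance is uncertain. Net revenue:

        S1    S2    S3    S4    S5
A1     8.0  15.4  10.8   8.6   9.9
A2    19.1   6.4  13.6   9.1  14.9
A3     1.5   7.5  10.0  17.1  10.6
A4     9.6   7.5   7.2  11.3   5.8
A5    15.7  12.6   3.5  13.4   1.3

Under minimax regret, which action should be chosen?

Column bests: S1=19.1, S2=15.4, S3=13.6, S4=17.1, S5=14.9.
A1 regrets: 11.1, 0.0, 2.8, 8.5, 5.0 → max 11.1
A2 regrets: 0.0, 9.0, 0.0, 8.0, 0.0 → max 9.0
A3 regrets: 17.6, 7.9, 3.6, 0.0, 4.3 → max 17.6
A4 regrets: 9.5, 7.9, 6.4, 5.8, 9.1 → max 9.5
A5 regrets: 3.4, 2.8, 10.1, 3.7, 13.6 → max 13.6
Smallest max regret = 9.0 → A2.

A2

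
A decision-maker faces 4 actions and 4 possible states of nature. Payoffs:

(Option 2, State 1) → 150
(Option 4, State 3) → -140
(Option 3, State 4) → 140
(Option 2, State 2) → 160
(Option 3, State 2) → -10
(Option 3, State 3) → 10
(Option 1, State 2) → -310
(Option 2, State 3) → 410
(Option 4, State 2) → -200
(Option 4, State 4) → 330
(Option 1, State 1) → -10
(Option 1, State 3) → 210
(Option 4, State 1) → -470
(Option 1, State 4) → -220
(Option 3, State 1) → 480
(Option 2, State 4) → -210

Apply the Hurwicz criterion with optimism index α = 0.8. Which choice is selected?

Option 1: 0.8·210 + 0.2·(-310) = 106
Option 2: 0.8·410 + 0.2·(-210) = 286
Option 3: 0.8·480 + 0.2·(-10) = 382
Option 4: 0.8·330 + 0.2·(-470) = 170
Highest Hurwicz score = 382 → Option 3.

Option 3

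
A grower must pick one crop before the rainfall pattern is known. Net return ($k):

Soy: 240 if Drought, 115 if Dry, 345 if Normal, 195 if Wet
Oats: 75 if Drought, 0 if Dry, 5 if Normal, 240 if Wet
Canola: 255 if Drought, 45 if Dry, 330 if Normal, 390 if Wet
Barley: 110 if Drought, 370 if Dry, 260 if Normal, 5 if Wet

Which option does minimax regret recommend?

Soy

Column bests: Drought=255, Dry=370, Normal=345, Wet=390.
Soy regrets: 15, 255, 0, 195 → max 255
Oats regrets: 180, 370, 340, 150 → max 370
Canola regrets: 0, 325, 15, 0 → max 325
Barley regrets: 145, 0, 85, 385 → max 385
Smallest max regret = 255 → Soy.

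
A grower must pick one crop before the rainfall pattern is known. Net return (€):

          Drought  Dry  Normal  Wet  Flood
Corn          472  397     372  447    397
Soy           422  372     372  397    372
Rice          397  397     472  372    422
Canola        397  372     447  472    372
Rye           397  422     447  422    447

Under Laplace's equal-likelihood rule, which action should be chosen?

Row averages: Corn=417, Soy=387, Rice=412, Canola=412, Rye=427
Highest average = 427 → Rye.

Rye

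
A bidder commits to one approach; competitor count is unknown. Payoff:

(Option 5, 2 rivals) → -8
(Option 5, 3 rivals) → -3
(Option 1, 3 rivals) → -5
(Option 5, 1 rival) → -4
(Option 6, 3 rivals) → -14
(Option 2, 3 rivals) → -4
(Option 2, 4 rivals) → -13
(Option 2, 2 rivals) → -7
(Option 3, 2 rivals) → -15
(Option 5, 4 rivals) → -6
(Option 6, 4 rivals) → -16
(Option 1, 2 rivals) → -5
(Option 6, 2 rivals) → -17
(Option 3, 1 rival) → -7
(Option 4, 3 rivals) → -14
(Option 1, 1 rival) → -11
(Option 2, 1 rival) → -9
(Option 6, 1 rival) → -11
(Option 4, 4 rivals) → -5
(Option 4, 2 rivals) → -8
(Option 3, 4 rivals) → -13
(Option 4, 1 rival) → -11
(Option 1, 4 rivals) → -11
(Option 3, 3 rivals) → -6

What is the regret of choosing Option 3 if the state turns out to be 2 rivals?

10

Best payoff under 2 rivals is -5.
Regret = -5 − (-15) = 10.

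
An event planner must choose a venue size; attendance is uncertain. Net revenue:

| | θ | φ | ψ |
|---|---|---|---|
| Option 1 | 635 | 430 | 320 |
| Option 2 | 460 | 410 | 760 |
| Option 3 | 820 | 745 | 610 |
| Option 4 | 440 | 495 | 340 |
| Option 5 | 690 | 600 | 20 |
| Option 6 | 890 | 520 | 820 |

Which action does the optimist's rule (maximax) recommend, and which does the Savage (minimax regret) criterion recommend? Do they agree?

Row maxima: Option 1=635, Option 2=760, Option 3=820, Option 4=495, Option 5=690, Option 6=890
Best best-case = 890 → Option 6.
Column bests: θ=890, φ=745, ψ=820.
Option 1 regrets: 255, 315, 500 → max 500
Option 2 regrets: 430, 335, 60 → max 430
Option 3 regrets: 70, 0, 210 → max 210
Option 4 regrets: 450, 250, 480 → max 480
Option 5 regrets: 200, 145, 800 → max 800
Option 6 regrets: 0, 225, 0 → max 225
Smallest max regret = 210 → Option 3.

maximax → Option 6; minimax regret → Option 3 (disagree)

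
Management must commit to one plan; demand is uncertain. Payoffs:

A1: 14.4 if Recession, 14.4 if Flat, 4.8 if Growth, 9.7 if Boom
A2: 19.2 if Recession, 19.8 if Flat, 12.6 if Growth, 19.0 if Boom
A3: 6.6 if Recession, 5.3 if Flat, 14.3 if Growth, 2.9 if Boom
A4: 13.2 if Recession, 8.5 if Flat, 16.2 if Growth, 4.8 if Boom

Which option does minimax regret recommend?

A2

Column bests: Recession=19.2, Flat=19.8, Growth=16.2, Boom=19.0.
A1 regrets: 4.8, 5.4, 11.4, 9.3 → max 11.4
A2 regrets: 0.0, 0.0, 3.6, 0.0 → max 3.6
A3 regrets: 12.6, 14.5, 1.9, 16.1 → max 16.1
A4 regrets: 6.0, 11.3, 0.0, 14.2 → max 14.2
Smallest max regret = 3.6 → A2.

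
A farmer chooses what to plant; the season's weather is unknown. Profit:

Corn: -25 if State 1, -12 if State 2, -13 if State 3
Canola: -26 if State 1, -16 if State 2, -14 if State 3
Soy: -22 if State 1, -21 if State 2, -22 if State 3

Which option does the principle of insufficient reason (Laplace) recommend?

Row averages: Corn=-50/3, Canola=-56/3, Soy=-65/3
Highest average = -50/3 → Corn.

Corn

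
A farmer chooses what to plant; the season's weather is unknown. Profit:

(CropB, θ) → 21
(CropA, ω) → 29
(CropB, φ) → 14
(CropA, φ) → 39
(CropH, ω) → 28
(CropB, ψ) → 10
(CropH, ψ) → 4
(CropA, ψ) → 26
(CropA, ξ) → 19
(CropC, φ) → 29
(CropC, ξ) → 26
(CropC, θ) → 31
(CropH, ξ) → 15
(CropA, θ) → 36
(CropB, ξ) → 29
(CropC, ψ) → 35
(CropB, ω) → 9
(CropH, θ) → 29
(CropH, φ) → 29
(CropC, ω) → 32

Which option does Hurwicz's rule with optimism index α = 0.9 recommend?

CropA

CropB: 0.9·29 + 0.1·9 = 27
CropH: 0.9·29 + 0.1·4 = 26.5
CropC: 0.9·35 + 0.1·26 = 34.1
CropA: 0.9·39 + 0.1·19 = 37
Highest Hurwicz score = 37 → CropA.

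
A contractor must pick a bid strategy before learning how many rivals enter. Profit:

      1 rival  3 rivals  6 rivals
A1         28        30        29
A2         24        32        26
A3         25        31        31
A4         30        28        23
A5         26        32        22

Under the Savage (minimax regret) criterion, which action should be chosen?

A1

Column bests: 1 rival=30, 3 rivals=32, 6 rivals=31.
A1 regrets: 2, 2, 2 → max 2
A2 regrets: 6, 0, 5 → max 6
A3 regrets: 5, 1, 0 → max 5
A4 regrets: 0, 4, 8 → max 8
A5 regrets: 4, 0, 9 → max 9
Smallest max regret = 2 → A1.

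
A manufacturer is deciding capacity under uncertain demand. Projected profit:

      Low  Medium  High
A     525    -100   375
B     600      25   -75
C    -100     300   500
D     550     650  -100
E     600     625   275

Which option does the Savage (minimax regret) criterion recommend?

E

Column bests: Low=600, Medium=650, High=500.
A regrets: 75, 750, 125 → max 750
B regrets: 0, 625, 575 → max 625
C regrets: 700, 350, 0 → max 700
D regrets: 50, 0, 600 → max 600
E regrets: 0, 25, 225 → max 225
Smallest max regret = 225 → E.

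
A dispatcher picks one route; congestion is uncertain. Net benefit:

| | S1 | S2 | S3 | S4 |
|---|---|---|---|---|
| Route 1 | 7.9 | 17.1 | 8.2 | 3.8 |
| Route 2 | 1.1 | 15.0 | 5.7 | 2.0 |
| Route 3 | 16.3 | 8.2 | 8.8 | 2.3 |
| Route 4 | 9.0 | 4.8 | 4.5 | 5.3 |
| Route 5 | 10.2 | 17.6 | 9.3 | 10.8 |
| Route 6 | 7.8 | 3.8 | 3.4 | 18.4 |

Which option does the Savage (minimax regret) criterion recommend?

Route 5

Column bests: S1=16.3, S2=17.6, S3=9.3, S4=18.4.
Route 1 regrets: 8.4, 0.5, 1.1, 14.6 → max 14.6
Route 2 regrets: 15.2, 2.6, 3.6, 16.4 → max 16.4
Route 3 regrets: 0.0, 9.4, 0.5, 16.1 → max 16.1
Route 4 regrets: 7.3, 12.8, 4.8, 13.1 → max 13.1
Route 5 regrets: 6.1, 0.0, 0.0, 7.6 → max 7.6
Route 6 regrets: 8.5, 13.8, 5.9, 0.0 → max 13.8
Smallest max regret = 7.6 → Route 5.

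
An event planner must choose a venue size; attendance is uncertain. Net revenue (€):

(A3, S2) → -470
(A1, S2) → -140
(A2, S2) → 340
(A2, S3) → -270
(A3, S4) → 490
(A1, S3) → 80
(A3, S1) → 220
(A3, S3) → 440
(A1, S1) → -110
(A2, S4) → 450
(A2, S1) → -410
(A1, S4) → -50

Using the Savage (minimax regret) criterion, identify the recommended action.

Column bests: S1=220, S2=340, S3=440, S4=490.
A1 regrets: 330, 480, 360, 540 → max 540
A2 regrets: 630, 0, 710, 40 → max 710
A3 regrets: 0, 810, 0, 0 → max 810
Smallest max regret = 540 → A1.

A1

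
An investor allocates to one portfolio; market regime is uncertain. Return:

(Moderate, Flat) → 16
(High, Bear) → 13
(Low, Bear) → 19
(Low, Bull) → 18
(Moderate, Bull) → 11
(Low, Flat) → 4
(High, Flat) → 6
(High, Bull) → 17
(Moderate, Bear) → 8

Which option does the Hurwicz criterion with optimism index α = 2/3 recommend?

Low: 2/3·19 + 1/3·4 = 14
Moderate: 2/3·16 + 1/3·8 = 40/3
High: 2/3·17 + 1/3·6 = 40/3
Highest Hurwicz score = 14 → Low.

Low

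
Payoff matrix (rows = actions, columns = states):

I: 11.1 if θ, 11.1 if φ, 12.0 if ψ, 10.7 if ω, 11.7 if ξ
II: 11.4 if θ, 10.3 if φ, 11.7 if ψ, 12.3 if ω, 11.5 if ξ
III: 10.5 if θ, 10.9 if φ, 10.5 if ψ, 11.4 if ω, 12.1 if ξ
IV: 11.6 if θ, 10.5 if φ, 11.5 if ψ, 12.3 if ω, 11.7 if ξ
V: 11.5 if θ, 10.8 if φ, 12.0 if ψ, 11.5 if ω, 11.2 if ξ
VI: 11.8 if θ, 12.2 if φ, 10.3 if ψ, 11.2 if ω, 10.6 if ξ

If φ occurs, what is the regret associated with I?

1.1

Best payoff under φ is 12.2.
Regret = 12.2 − 11.1 = 1.1.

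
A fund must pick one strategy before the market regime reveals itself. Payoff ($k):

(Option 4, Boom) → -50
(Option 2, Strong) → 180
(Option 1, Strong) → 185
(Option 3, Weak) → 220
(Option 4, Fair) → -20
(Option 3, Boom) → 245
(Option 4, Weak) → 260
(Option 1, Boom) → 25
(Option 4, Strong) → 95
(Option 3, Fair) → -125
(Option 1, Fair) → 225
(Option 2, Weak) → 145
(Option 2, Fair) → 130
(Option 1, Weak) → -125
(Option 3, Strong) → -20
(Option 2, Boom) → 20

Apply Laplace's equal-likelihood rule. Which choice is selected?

Option 2

Row averages: Option 1=77.5, Option 2=118.75, Option 3=80, Option 4=71.25
Highest average = 118.75 → Option 2.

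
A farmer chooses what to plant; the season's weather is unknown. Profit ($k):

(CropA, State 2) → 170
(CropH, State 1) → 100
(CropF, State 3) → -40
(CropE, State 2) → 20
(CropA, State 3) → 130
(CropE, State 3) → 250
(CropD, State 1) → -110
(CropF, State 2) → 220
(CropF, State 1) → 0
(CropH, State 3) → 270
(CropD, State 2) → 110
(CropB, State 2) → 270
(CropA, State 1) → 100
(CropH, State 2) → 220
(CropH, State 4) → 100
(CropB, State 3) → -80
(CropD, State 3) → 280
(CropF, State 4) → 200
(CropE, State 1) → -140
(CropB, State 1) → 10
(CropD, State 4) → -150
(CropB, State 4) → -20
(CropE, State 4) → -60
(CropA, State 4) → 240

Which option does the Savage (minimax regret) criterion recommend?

CropH

Column bests: State 1=100, State 2=270, State 3=280, State 4=240.
CropB regrets: 90, 0, 360, 260 → max 360
CropD regrets: 210, 160, 0, 390 → max 390
CropE regrets: 240, 250, 30, 300 → max 300
CropF regrets: 100, 50, 320, 40 → max 320
CropH regrets: 0, 50, 10, 140 → max 140
CropA regrets: 0, 100, 150, 0 → max 150
Smallest max regret = 140 → CropH.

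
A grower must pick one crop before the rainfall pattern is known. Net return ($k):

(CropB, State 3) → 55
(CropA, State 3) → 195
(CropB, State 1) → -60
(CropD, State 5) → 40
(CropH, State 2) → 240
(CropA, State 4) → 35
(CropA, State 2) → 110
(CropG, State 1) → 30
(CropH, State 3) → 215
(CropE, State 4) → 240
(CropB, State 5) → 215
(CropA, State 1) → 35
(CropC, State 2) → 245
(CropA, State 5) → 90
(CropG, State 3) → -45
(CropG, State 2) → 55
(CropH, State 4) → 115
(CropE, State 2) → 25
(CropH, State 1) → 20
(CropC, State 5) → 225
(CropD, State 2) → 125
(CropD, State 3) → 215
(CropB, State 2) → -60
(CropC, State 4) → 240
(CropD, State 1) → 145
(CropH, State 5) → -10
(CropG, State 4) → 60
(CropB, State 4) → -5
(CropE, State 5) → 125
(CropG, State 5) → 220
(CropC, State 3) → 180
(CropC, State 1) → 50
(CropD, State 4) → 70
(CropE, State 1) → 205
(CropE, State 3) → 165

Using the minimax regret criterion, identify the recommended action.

CropC

Column bests: State 1=205, State 2=245, State 3=215, State 4=240, State 5=225.
CropA regrets: 170, 135, 20, 205, 135 → max 205
CropB regrets: 265, 305, 160, 245, 10 → max 305
CropH regrets: 185, 5, 0, 125, 235 → max 235
CropG regrets: 175, 190, 260, 180, 5 → max 260
CropE regrets: 0, 220, 50, 0, 100 → max 220
CropD regrets: 60, 120, 0, 170, 185 → max 185
CropC regrets: 155, 0, 35, 0, 0 → max 155
Smallest max regret = 155 → CropC.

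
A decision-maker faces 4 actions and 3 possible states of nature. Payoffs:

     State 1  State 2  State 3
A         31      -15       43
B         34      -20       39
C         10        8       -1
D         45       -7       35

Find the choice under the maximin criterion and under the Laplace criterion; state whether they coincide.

maximin → C; laplace → D (disagree)

Row minima: A=-15, B=-20, C=-1, D=-7
Best worst-case = -1 → C.
Row averages: A=59/3, B=53/3, C=17/3, D=73/3
Highest average = 73/3 → D.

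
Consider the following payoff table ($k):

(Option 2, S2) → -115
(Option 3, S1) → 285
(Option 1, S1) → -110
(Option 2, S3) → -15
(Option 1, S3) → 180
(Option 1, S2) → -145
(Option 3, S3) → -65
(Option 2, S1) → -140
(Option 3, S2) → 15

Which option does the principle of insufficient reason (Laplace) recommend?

Option 3

Row averages: Option 1=-25, Option 2=-90, Option 3=235/3
Highest average = 235/3 → Option 3.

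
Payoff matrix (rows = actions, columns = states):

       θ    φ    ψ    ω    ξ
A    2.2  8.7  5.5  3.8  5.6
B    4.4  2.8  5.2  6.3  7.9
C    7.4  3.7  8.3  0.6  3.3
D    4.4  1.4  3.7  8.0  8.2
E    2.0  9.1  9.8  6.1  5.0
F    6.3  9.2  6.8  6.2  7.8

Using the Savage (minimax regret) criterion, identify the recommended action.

F

Column bests: θ=7.4, φ=9.2, ψ=9.8, ω=8.0, ξ=8.2.
A regrets: 5.2, 0.5, 4.3, 4.2, 2.6 → max 5.2
B regrets: 3.0, 6.4, 4.6, 1.7, 0.3 → max 6.4
C regrets: 0.0, 5.5, 1.5, 7.4, 4.9 → max 7.4
D regrets: 3.0, 7.8, 6.1, 0.0, 0.0 → max 7.8
E regrets: 5.4, 0.1, 0.0, 1.9, 3.2 → max 5.4
F regrets: 1.1, 0.0, 3.0, 1.8, 0.4 → max 3.0
Smallest max regret = 3.0 → F.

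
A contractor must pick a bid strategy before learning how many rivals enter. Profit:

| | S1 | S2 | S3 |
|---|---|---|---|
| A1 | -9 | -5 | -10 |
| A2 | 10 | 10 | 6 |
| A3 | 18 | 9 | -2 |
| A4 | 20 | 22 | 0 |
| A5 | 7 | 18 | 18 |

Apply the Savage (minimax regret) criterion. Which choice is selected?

Column bests: S1=20, S2=22, S3=18.
A1 regrets: 29, 27, 28 → max 29
A2 regrets: 10, 12, 12 → max 12
A3 regrets: 2, 13, 20 → max 20
A4 regrets: 0, 0, 18 → max 18
A5 regrets: 13, 4, 0 → max 13
Smallest max regret = 12 → A2.

A2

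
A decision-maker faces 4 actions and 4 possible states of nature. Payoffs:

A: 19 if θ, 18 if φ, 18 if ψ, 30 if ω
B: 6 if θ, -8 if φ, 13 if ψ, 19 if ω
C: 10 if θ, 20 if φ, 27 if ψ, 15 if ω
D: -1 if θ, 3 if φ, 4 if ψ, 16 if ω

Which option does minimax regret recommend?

A

Column bests: θ=19, φ=20, ψ=27, ω=30.
A regrets: 0, 2, 9, 0 → max 9
B regrets: 13, 28, 14, 11 → max 28
C regrets: 9, 0, 0, 15 → max 15
D regrets: 20, 17, 23, 14 → max 23
Smallest max regret = 9 → A.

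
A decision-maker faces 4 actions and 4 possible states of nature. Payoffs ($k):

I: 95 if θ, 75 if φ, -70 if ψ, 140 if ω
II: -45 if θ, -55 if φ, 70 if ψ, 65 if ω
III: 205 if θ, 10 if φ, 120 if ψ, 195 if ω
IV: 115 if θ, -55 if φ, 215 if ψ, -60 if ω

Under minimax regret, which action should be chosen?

III

Column bests: θ=205, φ=75, ψ=215, ω=195.
I regrets: 110, 0, 285, 55 → max 285
II regrets: 250, 130, 145, 130 → max 250
III regrets: 0, 65, 95, 0 → max 95
IV regrets: 90, 130, 0, 255 → max 255
Smallest max regret = 95 → III.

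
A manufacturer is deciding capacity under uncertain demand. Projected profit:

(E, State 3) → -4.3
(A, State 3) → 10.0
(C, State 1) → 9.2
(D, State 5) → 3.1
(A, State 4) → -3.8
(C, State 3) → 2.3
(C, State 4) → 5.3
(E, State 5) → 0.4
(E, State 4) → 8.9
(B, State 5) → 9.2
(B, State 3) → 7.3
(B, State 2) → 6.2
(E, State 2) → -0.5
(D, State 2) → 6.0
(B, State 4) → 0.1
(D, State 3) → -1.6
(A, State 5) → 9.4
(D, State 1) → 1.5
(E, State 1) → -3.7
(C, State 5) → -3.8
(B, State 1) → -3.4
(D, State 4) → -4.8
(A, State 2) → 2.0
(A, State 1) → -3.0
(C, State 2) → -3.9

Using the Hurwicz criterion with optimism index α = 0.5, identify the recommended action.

A: 0.5·10.0 + 0.5·(-3.8) = 3.1
B: 0.5·9.2 + 0.5·(-3.4) = 2.9
C: 0.5·9.2 + 0.5·(-3.9) = 2.65
D: 0.5·6.0 + 0.5·(-4.8) = 0.6
E: 0.5·8.9 + 0.5·(-4.3) = 2.3
Highest Hurwicz score = 3.1 → A.

A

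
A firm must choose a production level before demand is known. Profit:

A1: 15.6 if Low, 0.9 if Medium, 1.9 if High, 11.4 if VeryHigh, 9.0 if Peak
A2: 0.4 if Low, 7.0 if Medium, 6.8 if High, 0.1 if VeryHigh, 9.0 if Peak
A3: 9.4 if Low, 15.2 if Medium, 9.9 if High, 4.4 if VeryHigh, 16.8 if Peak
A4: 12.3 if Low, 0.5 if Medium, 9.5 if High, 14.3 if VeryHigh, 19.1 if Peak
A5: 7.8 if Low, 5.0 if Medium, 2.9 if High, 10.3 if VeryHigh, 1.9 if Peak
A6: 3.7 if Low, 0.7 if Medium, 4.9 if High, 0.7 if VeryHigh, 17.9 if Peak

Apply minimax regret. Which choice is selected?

A3

Column bests: Low=15.6, Medium=15.2, High=9.9, VeryHigh=14.3, Peak=19.1.
A1 regrets: 0.0, 14.3, 8.0, 2.9, 10.1 → max 14.3
A2 regrets: 15.2, 8.2, 3.1, 14.2, 10.1 → max 15.2
A3 regrets: 6.2, 0.0, 0.0, 9.9, 2.3 → max 9.9
A4 regrets: 3.3, 14.7, 0.4, 0.0, 0.0 → max 14.7
A5 regrets: 7.8, 10.2, 7.0, 4.0, 17.2 → max 17.2
A6 regrets: 11.9, 14.5, 5.0, 13.6, 1.2 → max 14.5
Smallest max regret = 9.9 → A3.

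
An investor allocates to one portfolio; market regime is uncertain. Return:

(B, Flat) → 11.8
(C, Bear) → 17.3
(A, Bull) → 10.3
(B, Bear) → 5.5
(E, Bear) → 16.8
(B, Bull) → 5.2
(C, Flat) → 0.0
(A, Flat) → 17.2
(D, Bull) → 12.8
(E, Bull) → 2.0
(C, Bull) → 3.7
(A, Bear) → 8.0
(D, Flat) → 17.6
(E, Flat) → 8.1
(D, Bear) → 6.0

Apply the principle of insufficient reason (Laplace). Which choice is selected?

Row averages: A=71/6, B=7.5, C=7, D=182/15, E=269/30
Highest average = 182/15 → D.

D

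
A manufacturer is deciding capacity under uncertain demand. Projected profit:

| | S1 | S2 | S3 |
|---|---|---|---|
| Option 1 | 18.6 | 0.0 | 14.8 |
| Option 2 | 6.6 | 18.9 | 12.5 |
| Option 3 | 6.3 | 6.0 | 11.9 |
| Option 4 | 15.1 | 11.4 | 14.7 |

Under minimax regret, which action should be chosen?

Option 4

Column bests: S1=18.6, S2=18.9, S3=14.8.
Option 1 regrets: 0.0, 18.9, 0.0 → max 18.9
Option 2 regrets: 12.0, 0.0, 2.3 → max 12.0
Option 3 regrets: 12.3, 12.9, 2.9 → max 12.9
Option 4 regrets: 3.5, 7.5, 0.1 → max 7.5
Smallest max regret = 7.5 → Option 4.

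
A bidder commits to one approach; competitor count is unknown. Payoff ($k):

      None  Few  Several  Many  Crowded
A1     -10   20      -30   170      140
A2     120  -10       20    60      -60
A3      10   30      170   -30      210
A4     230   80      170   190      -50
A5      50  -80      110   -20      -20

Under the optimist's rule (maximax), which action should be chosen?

Row maxima: A1=170, A2=120, A3=210, A4=230, A5=110
Best best-case = 230 → A4.

A4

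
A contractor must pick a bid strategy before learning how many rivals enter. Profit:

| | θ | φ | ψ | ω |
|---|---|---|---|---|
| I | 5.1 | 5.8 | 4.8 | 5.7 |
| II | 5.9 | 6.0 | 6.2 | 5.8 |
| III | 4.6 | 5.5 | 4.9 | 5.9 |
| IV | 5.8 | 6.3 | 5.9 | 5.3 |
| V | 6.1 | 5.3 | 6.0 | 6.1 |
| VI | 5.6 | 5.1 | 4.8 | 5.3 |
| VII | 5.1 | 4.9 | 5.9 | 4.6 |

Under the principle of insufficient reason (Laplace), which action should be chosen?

II

Row averages: I=5.35, II=5.975, III=5.225, IV=5.825, V=5.875, VI=5.2, VII=5.125
Highest average = 5.975 → II.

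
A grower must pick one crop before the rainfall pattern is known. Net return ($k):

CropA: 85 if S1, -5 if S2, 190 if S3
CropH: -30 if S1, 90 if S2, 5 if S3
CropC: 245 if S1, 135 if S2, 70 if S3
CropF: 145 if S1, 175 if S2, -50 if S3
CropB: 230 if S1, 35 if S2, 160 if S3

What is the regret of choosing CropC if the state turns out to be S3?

Best payoff under S3 is 190.
Regret = 190 − 70 = 120.

120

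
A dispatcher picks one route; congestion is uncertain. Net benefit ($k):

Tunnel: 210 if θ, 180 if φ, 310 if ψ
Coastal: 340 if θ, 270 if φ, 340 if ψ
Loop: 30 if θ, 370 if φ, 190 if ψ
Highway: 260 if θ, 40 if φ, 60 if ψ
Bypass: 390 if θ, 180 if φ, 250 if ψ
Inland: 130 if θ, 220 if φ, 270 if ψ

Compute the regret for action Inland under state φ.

Best payoff under φ is 370.
Regret = 370 − 220 = 150.

150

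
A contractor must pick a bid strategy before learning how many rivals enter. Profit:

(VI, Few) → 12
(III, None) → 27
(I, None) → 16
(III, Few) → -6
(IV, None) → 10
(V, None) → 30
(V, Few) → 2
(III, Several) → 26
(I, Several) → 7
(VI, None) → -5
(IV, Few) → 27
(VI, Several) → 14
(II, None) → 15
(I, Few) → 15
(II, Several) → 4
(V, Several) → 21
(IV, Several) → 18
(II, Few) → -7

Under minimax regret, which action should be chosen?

Column bests: None=30, Few=27, Several=26.
I regrets: 14, 12, 19 → max 19
II regrets: 15, 34, 22 → max 34
III regrets: 3, 33, 0 → max 33
IV regrets: 20, 0, 8 → max 20
V regrets: 0, 25, 5 → max 25
VI regrets: 35, 15, 12 → max 35
Smallest max regret = 19 → I.

I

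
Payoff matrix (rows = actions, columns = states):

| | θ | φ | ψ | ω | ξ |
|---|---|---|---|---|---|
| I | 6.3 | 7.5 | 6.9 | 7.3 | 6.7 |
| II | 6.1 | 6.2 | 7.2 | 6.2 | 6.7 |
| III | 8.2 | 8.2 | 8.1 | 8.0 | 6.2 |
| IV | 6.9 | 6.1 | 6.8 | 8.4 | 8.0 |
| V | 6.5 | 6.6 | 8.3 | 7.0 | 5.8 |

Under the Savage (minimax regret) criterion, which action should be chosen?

Column bests: θ=8.2, φ=8.2, ψ=8.3, ω=8.4, ξ=8.0.
I regrets: 1.9, 0.7, 1.4, 1.1, 1.3 → max 1.9
II regrets: 2.1, 2.0, 1.1, 2.2, 1.3 → max 2.2
III regrets: 0.0, 0.0, 0.2, 0.4, 1.8 → max 1.8
IV regrets: 1.3, 2.1, 1.5, 0.0, 0.0 → max 2.1
V regrets: 1.7, 1.6, 0.0, 1.4, 2.2 → max 2.2
Smallest max regret = 1.8 → III.

III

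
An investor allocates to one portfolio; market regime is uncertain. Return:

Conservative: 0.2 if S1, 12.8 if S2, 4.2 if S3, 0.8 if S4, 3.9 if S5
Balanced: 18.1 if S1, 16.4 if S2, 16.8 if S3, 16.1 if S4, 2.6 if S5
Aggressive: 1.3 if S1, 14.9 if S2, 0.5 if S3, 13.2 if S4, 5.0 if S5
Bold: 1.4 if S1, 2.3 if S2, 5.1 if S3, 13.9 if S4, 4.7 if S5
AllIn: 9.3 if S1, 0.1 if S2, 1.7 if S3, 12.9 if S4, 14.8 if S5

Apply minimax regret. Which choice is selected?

Column bests: S1=18.1, S2=16.4, S3=16.8, S4=16.1, S5=14.8.
Conservative regrets: 17.9, 3.6, 12.6, 15.3, 10.9 → max 17.9
Balanced regrets: 0.0, 0.0, 0.0, 0.0, 12.2 → max 12.2
Aggressive regrets: 16.8, 1.5, 16.3, 2.9, 9.8 → max 16.8
Bold regrets: 16.7, 14.1, 11.7, 2.2, 10.1 → max 16.7
AllIn regrets: 8.8, 16.3, 15.1, 3.2, 0.0 → max 16.3
Smallest max regret = 12.2 → Balanced.

Balanced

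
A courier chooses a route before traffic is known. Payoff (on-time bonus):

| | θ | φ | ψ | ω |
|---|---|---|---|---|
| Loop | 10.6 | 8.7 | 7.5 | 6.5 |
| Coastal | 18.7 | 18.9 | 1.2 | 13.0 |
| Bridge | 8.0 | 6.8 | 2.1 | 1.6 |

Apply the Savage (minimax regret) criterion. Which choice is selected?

Column bests: θ=18.7, φ=18.9, ψ=7.5, ω=13.0.
Loop regrets: 8.1, 10.2, 0.0, 6.5 → max 10.2
Coastal regrets: 0.0, 0.0, 6.3, 0.0 → max 6.3
Bridge regrets: 10.7, 12.1, 5.4, 11.4 → max 12.1
Smallest max regret = 6.3 → Coastal.

Coastal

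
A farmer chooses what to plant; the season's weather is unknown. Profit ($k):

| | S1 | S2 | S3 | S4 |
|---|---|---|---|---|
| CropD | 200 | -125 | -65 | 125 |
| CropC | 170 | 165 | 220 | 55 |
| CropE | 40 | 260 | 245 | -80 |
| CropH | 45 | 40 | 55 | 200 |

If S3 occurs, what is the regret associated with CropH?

190

Best payoff under S3 is 245.
Regret = 245 − 55 = 190.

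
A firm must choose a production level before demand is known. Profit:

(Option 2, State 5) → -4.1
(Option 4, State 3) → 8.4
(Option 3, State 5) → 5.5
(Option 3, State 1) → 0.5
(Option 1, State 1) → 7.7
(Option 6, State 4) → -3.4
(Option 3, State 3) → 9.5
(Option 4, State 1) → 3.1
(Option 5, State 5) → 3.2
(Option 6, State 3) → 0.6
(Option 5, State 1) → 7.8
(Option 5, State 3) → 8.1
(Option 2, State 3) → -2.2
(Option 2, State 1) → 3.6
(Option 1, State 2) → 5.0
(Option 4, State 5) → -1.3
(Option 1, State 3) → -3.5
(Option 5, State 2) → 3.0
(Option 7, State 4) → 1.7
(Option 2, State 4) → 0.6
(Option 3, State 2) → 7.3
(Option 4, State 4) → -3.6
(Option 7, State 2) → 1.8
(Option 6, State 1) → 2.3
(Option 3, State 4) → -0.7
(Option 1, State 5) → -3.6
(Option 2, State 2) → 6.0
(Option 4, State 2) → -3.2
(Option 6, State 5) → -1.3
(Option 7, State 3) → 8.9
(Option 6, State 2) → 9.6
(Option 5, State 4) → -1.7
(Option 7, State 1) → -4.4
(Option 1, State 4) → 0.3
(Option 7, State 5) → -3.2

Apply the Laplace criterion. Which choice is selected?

Row averages: Option 1=1.18, Option 2=0.78, Option 3=4.42, Option 4=0.68, Option 5=4.08, Option 6=1.56, Option 7=0.96
Highest average = 4.42 → Option 3.

Option 3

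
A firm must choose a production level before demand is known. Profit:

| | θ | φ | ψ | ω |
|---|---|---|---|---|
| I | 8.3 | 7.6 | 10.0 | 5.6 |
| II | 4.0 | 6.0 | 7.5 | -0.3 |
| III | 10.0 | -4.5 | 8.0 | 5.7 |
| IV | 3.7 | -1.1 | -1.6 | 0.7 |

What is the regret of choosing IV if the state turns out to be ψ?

11.6

Best payoff under ψ is 10.0.
Regret = 10.0 − (-1.6) = 11.6.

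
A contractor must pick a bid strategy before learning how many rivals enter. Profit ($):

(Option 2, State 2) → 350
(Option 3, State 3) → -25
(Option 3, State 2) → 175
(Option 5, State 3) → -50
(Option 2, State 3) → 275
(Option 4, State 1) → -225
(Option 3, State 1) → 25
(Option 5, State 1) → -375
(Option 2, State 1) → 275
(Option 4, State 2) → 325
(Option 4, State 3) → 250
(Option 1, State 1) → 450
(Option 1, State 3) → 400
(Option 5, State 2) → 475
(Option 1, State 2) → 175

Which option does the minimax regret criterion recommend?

Column bests: State 1=450, State 2=475, State 3=400.
Option 1 regrets: 0, 300, 0 → max 300
Option 2 regrets: 175, 125, 125 → max 175
Option 3 regrets: 425, 300, 425 → max 425
Option 4 regrets: 675, 150, 150 → max 675
Option 5 regrets: 825, 0, 450 → max 825
Smallest max regret = 175 → Option 2.

Option 2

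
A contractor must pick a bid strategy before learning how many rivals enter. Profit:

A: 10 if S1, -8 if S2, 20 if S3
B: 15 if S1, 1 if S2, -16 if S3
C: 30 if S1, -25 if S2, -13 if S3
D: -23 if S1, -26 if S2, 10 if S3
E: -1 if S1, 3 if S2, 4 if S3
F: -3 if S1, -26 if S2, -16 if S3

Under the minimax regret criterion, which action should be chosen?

Column bests: S1=30, S2=3, S3=20.
A regrets: 20, 11, 0 → max 20
B regrets: 15, 2, 36 → max 36
C regrets: 0, 28, 33 → max 33
D regrets: 53, 29, 10 → max 53
E regrets: 31, 0, 16 → max 31
F regrets: 33, 29, 36 → max 36
Smallest max regret = 20 → A.

A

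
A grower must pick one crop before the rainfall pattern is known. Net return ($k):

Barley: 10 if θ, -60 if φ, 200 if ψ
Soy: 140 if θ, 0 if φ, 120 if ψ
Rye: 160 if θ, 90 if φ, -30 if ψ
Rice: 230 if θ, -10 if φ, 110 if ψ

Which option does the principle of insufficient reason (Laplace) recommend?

Row averages: Barley=50, Soy=260/3, Rye=220/3, Rice=110
Highest average = 110 → Rice.

Rice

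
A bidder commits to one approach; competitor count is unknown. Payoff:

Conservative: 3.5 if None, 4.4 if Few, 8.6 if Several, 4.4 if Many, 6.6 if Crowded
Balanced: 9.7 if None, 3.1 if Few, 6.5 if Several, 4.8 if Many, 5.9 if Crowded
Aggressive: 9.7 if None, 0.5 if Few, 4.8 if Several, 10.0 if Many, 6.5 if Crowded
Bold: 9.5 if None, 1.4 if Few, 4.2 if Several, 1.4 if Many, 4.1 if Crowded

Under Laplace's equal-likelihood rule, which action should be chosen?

Aggressive

Row averages: Conservative=5.5, Balanced=6, Aggressive=6.3, Bold=4.12
Highest average = 6.3 → Aggressive.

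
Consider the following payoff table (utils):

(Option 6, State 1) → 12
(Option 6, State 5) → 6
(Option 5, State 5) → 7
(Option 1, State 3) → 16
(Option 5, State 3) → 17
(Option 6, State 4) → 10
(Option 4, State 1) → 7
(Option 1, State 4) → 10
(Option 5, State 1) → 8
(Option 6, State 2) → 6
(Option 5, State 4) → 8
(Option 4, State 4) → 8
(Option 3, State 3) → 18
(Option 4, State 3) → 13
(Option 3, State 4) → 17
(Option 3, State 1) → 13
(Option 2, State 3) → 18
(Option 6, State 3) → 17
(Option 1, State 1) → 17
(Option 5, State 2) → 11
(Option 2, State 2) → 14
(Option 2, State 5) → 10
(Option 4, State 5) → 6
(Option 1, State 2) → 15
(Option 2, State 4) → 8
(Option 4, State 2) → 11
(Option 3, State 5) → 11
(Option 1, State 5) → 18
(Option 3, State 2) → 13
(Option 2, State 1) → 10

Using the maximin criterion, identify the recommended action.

Option 3

Row minima: Option 1=10, Option 2=8, Option 3=11, Option 4=6, Option 5=7, Option 6=6
Best worst-case = 11 → Option 3.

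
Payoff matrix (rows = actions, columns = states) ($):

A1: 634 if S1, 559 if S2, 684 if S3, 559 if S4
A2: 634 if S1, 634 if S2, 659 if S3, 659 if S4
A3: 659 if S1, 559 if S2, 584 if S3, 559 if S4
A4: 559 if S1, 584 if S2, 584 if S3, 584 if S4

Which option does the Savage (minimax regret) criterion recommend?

Column bests: S1=659, S2=634, S3=684, S4=659.
A1 regrets: 25, 75, 0, 100 → max 100
A2 regrets: 25, 0, 25, 0 → max 25
A3 regrets: 0, 75, 100, 100 → max 100
A4 regrets: 100, 50, 100, 75 → max 100
Smallest max regret = 25 → A2.

A2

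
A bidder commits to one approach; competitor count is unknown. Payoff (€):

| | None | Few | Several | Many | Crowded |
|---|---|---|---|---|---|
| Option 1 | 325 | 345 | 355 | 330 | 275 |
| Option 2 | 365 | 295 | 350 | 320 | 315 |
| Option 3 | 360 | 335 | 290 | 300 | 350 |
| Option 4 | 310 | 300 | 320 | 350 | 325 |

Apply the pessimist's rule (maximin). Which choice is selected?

Option 4

Row minima: Option 1=275, Option 2=295, Option 3=290, Option 4=300
Best worst-case = 300 → Option 4.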